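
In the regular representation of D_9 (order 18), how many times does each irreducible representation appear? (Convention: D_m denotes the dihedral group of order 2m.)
Each irreducible V_i of dimension d_i appears with multiplicity d_i, i.e. rho_reg = (direct sum over all irreducibles V_i) d_i V_i. The irreducible dimensions for D_9 are 1, 1, 2, 2, 2, 2: 2 irreducibles of dimension 1, each with multiplicity 1; 4 irreducibles of dimension 2, each with multiplicity 2. Total dimension 2*1*1 + 4*2*2 = 18 = |G|.

Solution. General theorem: in the regular representation of a finite group G, each irreducible appears with multiplicity equal to its dimension. Check: dim(rho_reg) = sum d_i^2 = 1 + 1 + 4 + 4 + 4 + 4 = 18 = |G|.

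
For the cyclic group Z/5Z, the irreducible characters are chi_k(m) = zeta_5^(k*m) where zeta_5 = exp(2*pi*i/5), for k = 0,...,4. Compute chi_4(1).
chi_4(1) = zeta_5^4 = exp(-2*I*pi/5)

chi_4(1) = zeta_5^(4*1) = zeta_5^4. Since zeta_5^5 = 1, this equals zeta_5^4 = exp(2*pi*i*4/5) = exp(-2*I*pi/5).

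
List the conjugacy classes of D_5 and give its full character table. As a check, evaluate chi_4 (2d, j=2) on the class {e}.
Conjugacy classes: {e} of size 1, {r^1, r^4} of size 2, {r^2, r^3} of size 2, {s, sr, ..., sr^4} of size 5.
Character table:
  irrep \ class              {e} (size 1)  {r^1, r^4} (size 2)  {r^2, r^3} (size 2)  {s, sr, ..., sr^4} (size 5)
  chi_1 (triv)               1             1                    1                    1                          
  chi_2 (sign: r->1, s->-1)  1             1                    1                    -1                         
  chi_3 (2d, j=1)            2             -1/2 + sqrt(5)/2     -sqrt(5)/2 - 1/2     0                          
  chi_4 (2d, j=2)            2             -sqrt(5)/2 - 1/2     -1/2 + sqrt(5)/2     0                          

Spot check: chi_4 (2d, j=2) on {e} = 2.

Justification: D_5 has order 2*5 = 10 with 4 conjugacy classes, hence 4 irreducibles. Sum of squared dims 1 + 1 + 4 + 4 = 10 = |G|. Linear characters come from the abelianisation; the 2-dimensional irreps have character r^k -> 2*cos(2*pi*j*k/5), reflections -> 0.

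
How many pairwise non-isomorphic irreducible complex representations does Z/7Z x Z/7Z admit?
49

Reasoning: The number of irreducible complex representations of a finite group equals its number of conjugacy classes. Z/7Z x Z/7Z is abelian of order 49, so every element is its own conjugacy class: 49 classes, so Z/7Z x Z/7Z (order 49) has exactly 49 irreducible complex representations.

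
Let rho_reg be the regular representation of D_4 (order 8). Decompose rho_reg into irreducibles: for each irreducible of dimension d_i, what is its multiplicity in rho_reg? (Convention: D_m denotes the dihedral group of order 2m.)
Each irreducible V_i of dimension d_i appears with multiplicity d_i, i.e. rho_reg = (direct sum over all irreducibles V_i) d_i V_i. The irreducible dimensions for D_4 are 1, 1, 1, 1, 2: 4 irreducibles of dimension 1, each with multiplicity 1; 1 irreducible of dimension 2, with multiplicity 2. Total dimension 4*1*1 + 1*2*2 = 8 = |G|.

Argument: General theorem: in the regular representation of a finite group G, each irreducible appears with multiplicity equal to its dimension. Check: dim(rho_reg) = sum d_i^2 = 1 + 1 + 1 + 1 + 4 = 8 = |G|.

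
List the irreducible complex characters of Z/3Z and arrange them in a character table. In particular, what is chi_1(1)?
Character table of Z/3Z (irreps indexed chi_0,...,chi_2 with chi_k(m) = zeta_3^(k*m), zeta_3 = exp(2*pi*i/3)):
  irrep \ class  {0} (size 1)  {1} (size 1)    {2} (size 1)  
  chi_0          1             1               1             
  chi_1          1             exp(2*I*pi/3)   exp(-2*I*pi/3)
  chi_2          1             exp(-2*I*pi/3)  exp(2*I*pi/3) 

Spot check: chi_1(1) = zeta_3^(1*1) = zeta_3^1 = exp(2*I*pi/3).

Explanation: Z/3Z is abelian, so all 3 irreducible complex representations are 1-dimensional. They are given by chi_k(m) = zeta_3^(k*m) for k = 0,...,2. Row orthogonality: sum_m chi_k(m) conj(chi_l(m)) = 3 * [k = l].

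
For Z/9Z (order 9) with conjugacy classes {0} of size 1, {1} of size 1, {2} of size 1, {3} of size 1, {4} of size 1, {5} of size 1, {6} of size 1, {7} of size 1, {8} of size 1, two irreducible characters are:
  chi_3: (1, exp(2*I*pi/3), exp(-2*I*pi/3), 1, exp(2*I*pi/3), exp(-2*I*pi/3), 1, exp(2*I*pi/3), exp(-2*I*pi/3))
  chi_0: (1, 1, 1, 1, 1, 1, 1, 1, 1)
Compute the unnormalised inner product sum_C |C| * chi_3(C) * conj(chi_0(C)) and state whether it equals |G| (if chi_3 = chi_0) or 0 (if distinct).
Sum = 0; so <chi_3, chi_0> = 0 (distinct irreducibles are orthogonal).

Why: Compute term by term over conjugacy classes (|C| * chi_3(C) * conj(chi_0(C))):
  1*(1)*conj(1) + 1*(exp(2*I*pi/3))*conj(1) + 1*(exp(-2*I*pi/3))*conj(1) + 1*(1)*conj(1) + 1*(exp(2*I*pi/3))*conj(1) + 1*(exp(-2*I*pi/3))*conj(1) + 1*(1)*conj(1) + 1*(exp(2*I*pi/3))*conj(1) + 1*(exp(-2*I*pi/3))*conj(1)
  = (1) + (exp(2*I*pi/3)) + (exp(-2*I*pi/3)) + (1) + (exp(2*I*pi/3)) + (exp(-2*I*pi/3)) + (1) + (exp(2*I*pi/3)) + (exp(-2*I*pi/3))
  = 0.
(Exp terms are combined using exp(i*s)*conj(exp(i*t)) = exp(i*(s-t)), and sums of them are collapsed using the identity that for every m > 1 the m distinct m-th roots of unity sum to 0, e.g. 1 + exp(2*I*pi/3) + exp(-2*I*pi/3) = 0.)
Dividing by |G| = 9 gives 0/9 = 0, matching the row-orthogonality relation <chi_3, chi_0> = [chi_3 = chi_0].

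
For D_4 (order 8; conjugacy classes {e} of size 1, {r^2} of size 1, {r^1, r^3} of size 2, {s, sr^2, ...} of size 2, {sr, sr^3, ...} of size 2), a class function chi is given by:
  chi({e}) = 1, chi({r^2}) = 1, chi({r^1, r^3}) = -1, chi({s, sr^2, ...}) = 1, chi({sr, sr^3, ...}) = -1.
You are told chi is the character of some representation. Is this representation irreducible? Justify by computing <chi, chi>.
Irreducible: <chi, chi> = 1.

Argument: <chi, chi> = (1/|G|) sum_C |C| * |chi(C)|^2 = (1/8)[1*|1|^2 + 1*|1|^2 + 2*|-1|^2 + 2*|1|^2 + 2*|-1|^2]
  = (1/8)[(1) + (1) + (2) + (2) + (2)] = 8/8 = 1.
A character is irreducible iff <chi, chi> = 1, so this representation is irreducible.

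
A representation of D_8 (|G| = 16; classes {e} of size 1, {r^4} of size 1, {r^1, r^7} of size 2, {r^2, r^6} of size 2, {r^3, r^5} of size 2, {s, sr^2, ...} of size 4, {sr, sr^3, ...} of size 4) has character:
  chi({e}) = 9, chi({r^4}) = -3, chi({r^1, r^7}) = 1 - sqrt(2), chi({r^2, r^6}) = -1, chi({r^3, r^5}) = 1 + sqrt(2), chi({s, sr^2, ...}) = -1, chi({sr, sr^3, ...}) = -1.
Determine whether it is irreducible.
Not irreducible (reducible): <chi, chi> = 7 > 1.

Why: <chi, chi> = (1/|G|) sum_C |C| * |chi(C)|^2 = (1/16)[1*|9|^2 + 1*|-3|^2 + 2*|1 - sqrt(2)|^2 + 2*|-1|^2 + 2*|1 + sqrt(2)|^2 + 4*|-1|^2 + 4*|-1|^2]
  = (1/16)[(81) + (9) + (6 - 4*sqrt(2)) + (2) + (4*sqrt(2) + 6) + (4) + (4)] = 112/16 = 7.
A character is irreducible iff <chi, chi> = 1, so this representation is reducible.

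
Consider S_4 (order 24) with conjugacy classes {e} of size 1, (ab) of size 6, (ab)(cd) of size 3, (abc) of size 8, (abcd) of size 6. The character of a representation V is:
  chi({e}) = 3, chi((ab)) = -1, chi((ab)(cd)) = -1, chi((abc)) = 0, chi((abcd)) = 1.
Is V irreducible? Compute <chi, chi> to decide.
Irreducible: <chi, chi> = 1.

Explanation: <chi, chi> = (1/|G|) sum_C |C| * |chi(C)|^2 = (1/24)[1*|3|^2 + 6*|-1|^2 + 3*|-1|^2 + 8*|0|^2 + 6*|1|^2]
  = (1/24)[(9) + (6) + (3) + (0) + (6)] = 24/24 = 1.
A character is irreducible iff <chi, chi> = 1, so this representation is irreducible.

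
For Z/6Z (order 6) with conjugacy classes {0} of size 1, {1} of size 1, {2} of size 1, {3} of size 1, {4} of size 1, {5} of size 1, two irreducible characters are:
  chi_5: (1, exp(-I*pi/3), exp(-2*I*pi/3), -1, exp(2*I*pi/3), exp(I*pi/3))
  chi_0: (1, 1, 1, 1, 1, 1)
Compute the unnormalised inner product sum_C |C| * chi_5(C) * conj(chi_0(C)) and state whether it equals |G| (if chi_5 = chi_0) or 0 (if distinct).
Sum = 0; so <chi_5, chi_0> = 0 (distinct irreducibles are orthogonal).

Reasoning: Compute term by term over conjugacy classes (|C| * chi_5(C) * conj(chi_0(C))):
  1*(1)*conj(1) + 1*(exp(-I*pi/3))*conj(1) + 1*(exp(-2*I*pi/3))*conj(1) + 1*(-1)*conj(1) + 1*(exp(2*I*pi/3))*conj(1) + 1*(exp(I*pi/3))*conj(1)
  = (1) + (exp(-I*pi/3)) + (exp(-2*I*pi/3)) + (-1) + (exp(2*I*pi/3)) + (exp(I*pi/3))
  = 0.
(Exp terms are combined using exp(i*s)*conj(exp(i*t)) = exp(i*(s-t)), and sums of them are collapsed using the identity that for every m > 1 the m distinct m-th roots of unity sum to 0, e.g. 1 + exp(2*I*pi/3) + exp(-2*I*pi/3) = 0.)
Dividing by |G| = 6 gives 0/6 = 0, matching the row-orthogonality relation <chi_5, chi_0> = [chi_5 = chi_0].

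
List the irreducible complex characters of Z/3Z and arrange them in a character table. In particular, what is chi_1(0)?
Character table of Z/3Z (irreps indexed chi_0,...,chi_2 with chi_k(m) = zeta_3^(k*m), zeta_3 = exp(2*pi*i/3)):
  irrep \ class  {0} (size 1)  {1} (size 1)    {2} (size 1)  
  chi_0          1             1               1             
  chi_1          1             exp(2*I*pi/3)   exp(-2*I*pi/3)
  chi_2          1             exp(-2*I*pi/3)  exp(2*I*pi/3) 

Spot check: chi_1(0) = zeta_3^(1*0) = zeta_3^0 = 1.

Explanation: Z/3Z is abelian, so all 3 irreducible complex representations are 1-dimensional. They are given by chi_k(m) = zeta_3^(k*m) for k = 0,...,2. Row orthogonality: sum_m chi_k(m) conj(chi_l(m)) = 3 * [k = l].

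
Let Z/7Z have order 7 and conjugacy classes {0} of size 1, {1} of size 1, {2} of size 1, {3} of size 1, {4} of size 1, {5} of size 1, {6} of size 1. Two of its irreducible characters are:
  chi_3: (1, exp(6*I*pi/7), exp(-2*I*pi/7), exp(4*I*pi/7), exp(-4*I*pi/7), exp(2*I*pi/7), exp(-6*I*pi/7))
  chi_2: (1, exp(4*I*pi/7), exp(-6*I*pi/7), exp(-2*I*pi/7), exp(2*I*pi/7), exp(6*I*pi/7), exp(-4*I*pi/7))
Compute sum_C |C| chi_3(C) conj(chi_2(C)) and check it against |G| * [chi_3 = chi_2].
Sum = 0; so <chi_3, chi_2> = 0 (distinct irreducibles are orthogonal).

Justification: Compute term by term over conjugacy classes (|C| * chi_3(C) * conj(chi_2(C))):
  1*(1)*conj(1) + 1*(exp(6*I*pi/7))*conj(exp(4*I*pi/7)) + 1*(exp(-2*I*pi/7))*conj(exp(-6*I*pi/7)) + 1*(exp(4*I*pi/7))*conj(exp(-2*I*pi/7)) + 1*(exp(-4*I*pi/7))*conj(exp(2*I*pi/7)) + 1*(exp(2*I*pi/7))*conj(exp(6*I*pi/7)) + 1*(exp(-6*I*pi/7))*conj(exp(-4*I*pi/7))
  = (1) + (exp(2*I*pi/7)) + (exp(4*I*pi/7)) + (exp(6*I*pi/7)) + (exp(-6*I*pi/7)) + (exp(-4*I*pi/7)) + (exp(-2*I*pi/7))
  = 0.
(Exp terms are combined using exp(i*s)*conj(exp(i*t)) = exp(i*(s-t)), and sums of them are collapsed using the identity that for every m > 1 the m distinct m-th roots of unity sum to 0, e.g. 1 + exp(2*I*pi/3) + exp(-2*I*pi/3) = 0.)
Dividing by |G| = 7 gives 0/7 = 0, matching the row-orthogonality relation <chi_3, chi_2> = [chi_3 = chi_2].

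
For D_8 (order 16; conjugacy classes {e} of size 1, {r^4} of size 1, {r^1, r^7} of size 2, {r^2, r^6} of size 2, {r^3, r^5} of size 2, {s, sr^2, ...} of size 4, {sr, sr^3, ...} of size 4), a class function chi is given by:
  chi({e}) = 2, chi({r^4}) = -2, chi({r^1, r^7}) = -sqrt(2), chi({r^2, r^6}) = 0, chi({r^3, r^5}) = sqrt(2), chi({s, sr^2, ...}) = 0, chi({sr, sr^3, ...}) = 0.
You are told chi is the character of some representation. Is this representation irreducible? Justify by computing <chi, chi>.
Irreducible: <chi, chi> = 1.

Argument: <chi, chi> = (1/|G|) sum_C |C| * |chi(C)|^2 = (1/16)[1*|2|^2 + 1*|-2|^2 + 2*|-sqrt(2)|^2 + 2*|0|^2 + 2*|sqrt(2)|^2 + 4*|0|^2 + 4*|0|^2]
  = (1/16)[(4) + (4) + (4) + (0) + (4) + (0) + (0)] = 16/16 = 1.
A character is irreducible iff <chi, chi> = 1, so this representation is irreducible.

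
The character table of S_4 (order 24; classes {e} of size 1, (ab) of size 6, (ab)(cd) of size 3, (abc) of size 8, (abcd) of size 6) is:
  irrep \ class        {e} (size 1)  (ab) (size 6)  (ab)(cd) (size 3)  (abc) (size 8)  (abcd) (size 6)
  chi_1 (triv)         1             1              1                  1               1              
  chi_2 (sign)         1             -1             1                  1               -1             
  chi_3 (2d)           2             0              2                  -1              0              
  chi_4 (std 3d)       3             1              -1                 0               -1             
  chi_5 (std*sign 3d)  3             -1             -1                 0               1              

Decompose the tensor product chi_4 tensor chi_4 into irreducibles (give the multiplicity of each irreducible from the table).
chi_4 tensor chi_4 = chi_1 + chi_3 + chi_4 + chi_5 (all other irreducibles have multiplicity 0).

Working: The character of a tensor product is the pointwise product (chi_4 * chi_4)(C) = chi_4(C) * chi_4(C):
  {e}: (3)*(3), (ab): (1)*(1), (ab)(cd): (-1)*(-1), (abc): (0)*(0), (abcd): (-1)*(-1)
so (chi_4 * chi_4) takes values
  {e} -> 9, (ab) -> 1, (ab)(cd) -> 1, (abc) -> 0, (abcd) -> 1.
Now take the inner product of this character with each irreducible chi from the table, <chi_4*chi_4, chi> = (1/24) sum_C |C| (chi_4*chi_4)(C) conj(chi(C)):
  <chi_4*chi_4, chi_1> = (1/24)[1*(9)*conj(1) + 6*(1)*conj(1) + 3*(1)*conj(1) + 8*(0)*conj(1) + 6*(1)*conj(1)]
      = (1/24)[(9) + (6) + (3) + (0) + (6)] = 24/24 = 1
  <chi_4*chi_4, chi_2> = (1/24)[1*(9)*conj(1) + 6*(1)*conj(-1) + 3*(1)*conj(1) + 8*(0)*conj(1) + 6*(1)*conj(-1)]
      = (1/24)[(9) + (-6) + (3) + (0) + (-6)] = 0/24 = 0
  <chi_4*chi_4, chi_3> = (1/24)[1*(9)*conj(2) + 6*(1)*conj(0) + 3*(1)*conj(2) + 8*(0)*conj(-1) + 6*(1)*conj(0)]
      = (1/24)[(18) + (0) + (6) + (0) + (0)] = 24/24 = 1
  <chi_4*chi_4, chi_4> = (1/24)[1*(9)*conj(3) + 6*(1)*conj(1) + 3*(1)*conj(-1) + 8*(0)*conj(0) + 6*(1)*conj(-1)]
      = (1/24)[(27) + (6) + (-3) + (0) + (-6)] = 24/24 = 1
  <chi_4*chi_4, chi_5> = (1/24)[1*(9)*conj(3) + 6*(1)*conj(-1) + 3*(1)*conj(-1) + 8*(0)*conj(0) + 6*(1)*conj(1)]
      = (1/24)[(27) + (-6) + (-3) + (0) + (6)] = 24/24 = 1
Hence the multiplicities are chi_1: 1, chi_3: 1, chi_4: 1, chi_5: 1. Dimension check: dim(chi_4)*dim(chi_4) = 3*3 = 9 and sum (mult * dim) = 1*1 + 1*2 + 1*3 + 1*3 = 9.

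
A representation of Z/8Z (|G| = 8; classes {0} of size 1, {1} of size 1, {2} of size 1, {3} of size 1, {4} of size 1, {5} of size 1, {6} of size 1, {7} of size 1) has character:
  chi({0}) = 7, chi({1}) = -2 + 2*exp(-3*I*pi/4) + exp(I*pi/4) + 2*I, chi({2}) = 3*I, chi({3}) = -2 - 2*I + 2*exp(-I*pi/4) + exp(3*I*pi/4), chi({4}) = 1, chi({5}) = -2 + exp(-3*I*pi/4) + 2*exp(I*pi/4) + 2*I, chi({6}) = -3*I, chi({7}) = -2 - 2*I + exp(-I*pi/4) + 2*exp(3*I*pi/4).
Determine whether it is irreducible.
Not irreducible (reducible): <chi, chi> = 13 > 1.

Derivation: <chi, chi> = (1/|G|) sum_C |C| * |chi(C)|^2 = (1/8)[1*|7|^2 + 1*|-2 + 2*exp(-3*I*pi/4) + exp(I*pi/4) + 2*I|^2 + 1*|3*I|^2 + 1*|-2 - 2*I + 2*exp(-I*pi/4) + exp(3*I*pi/4)|^2 + 1*|1|^2 + 1*|-2 + exp(-3*I*pi/4) + 2*exp(I*pi/4) + 2*I|^2 + 1*|-3*I|^2 + 1*|-2 - 2*I + exp(-I*pi/4) + 2*exp(3*I*pi/4)|^2]
  = (1/8)[(49) + (9) + (9) + (9) + (1) + (9) + (9) + (9)] = 104/8 = 13.
(Exp terms are combined using exp(i*s)*conj(exp(i*t)) = exp(i*(s-t)), and sums of them are collapsed using the identity that for every m > 1 the m distinct m-th roots of unity sum to 0, e.g. 1 + exp(2*I*pi/3) + exp(-2*I*pi/3) = 0.)
A character is irreducible iff <chi, chi> = 1, so this representation is reducible.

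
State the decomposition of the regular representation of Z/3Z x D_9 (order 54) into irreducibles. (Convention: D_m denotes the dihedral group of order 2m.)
Each irreducible V_i of dimension d_i appears with multiplicity d_i, i.e. rho_reg = (direct sum over all irreducibles V_i) d_i V_i. The irreducible dimensions for Z/3Z x D_9 are 1, 1, 1, 1, 1, 1, 2, 2, 2, 2, 2, 2, 2, 2, 2, 2, 2, 2: 6 irreducibles of dimension 1, each with multiplicity 1; 12 irreducibles of dimension 2, each with multiplicity 2. Total dimension 6*1*1 + 12*2*2 = 54 = |G|.

Proof sketch: General theorem: in the regular representation of a finite group G, each irreducible appears with multiplicity equal to its dimension. Check: dim(rho_reg) = sum d_i^2 = 1 + 1 + 1 + 1 + 1 + 1 + 4 + 4 + 4 + 4 + 4 + 4 + 4 + 4 + 4 + 4 + 4 + 4 = 54 = |G|.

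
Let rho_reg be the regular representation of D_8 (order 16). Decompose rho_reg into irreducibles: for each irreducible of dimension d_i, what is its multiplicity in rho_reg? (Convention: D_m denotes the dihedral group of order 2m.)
Each irreducible V_i of dimension d_i appears with multiplicity d_i, i.e. rho_reg = (direct sum over all irreducibles V_i) d_i V_i. The irreducible dimensions for D_8 are 1, 1, 1, 1, 2, 2, 2: 4 irreducibles of dimension 1, each with multiplicity 1; 3 irreducibles of dimension 2, each with multiplicity 2. Total dimension 4*1*1 + 3*2*2 = 16 = |G|.

Proof sketch: General theorem: in the regular representation of a finite group G, each irreducible appears with multiplicity equal to its dimension. Check: dim(rho_reg) = sum d_i^2 = 1 + 1 + 1 + 1 + 4 + 4 + 4 = 16 = |G|.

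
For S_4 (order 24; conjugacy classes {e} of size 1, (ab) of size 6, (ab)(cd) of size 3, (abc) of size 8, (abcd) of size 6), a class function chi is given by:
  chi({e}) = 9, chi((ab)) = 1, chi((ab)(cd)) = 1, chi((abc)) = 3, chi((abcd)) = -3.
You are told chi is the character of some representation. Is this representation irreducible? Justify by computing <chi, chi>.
Not irreducible (reducible): <chi, chi> = 9 > 1.

Details: <chi, chi> = (1/|G|) sum_C |C| * |chi(C)|^2 = (1/24)[1*|9|^2 + 6*|1|^2 + 3*|1|^2 + 8*|3|^2 + 6*|-3|^2]
  = (1/24)[(81) + (6) + (3) + (72) + (54)] = 216/24 = 9.
A character is irreducible iff <chi, chi> = 1, so this representation is reducible.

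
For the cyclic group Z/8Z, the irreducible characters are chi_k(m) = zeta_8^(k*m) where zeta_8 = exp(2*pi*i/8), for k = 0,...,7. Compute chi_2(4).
chi_2(4) = zeta_8^8 = 1

Derivation: chi_2(4) = zeta_8^(2*4) = zeta_8^8. Since zeta_8^8 = 1, this equals zeta_8^0 = exp(2*pi*i*0/8) = 1.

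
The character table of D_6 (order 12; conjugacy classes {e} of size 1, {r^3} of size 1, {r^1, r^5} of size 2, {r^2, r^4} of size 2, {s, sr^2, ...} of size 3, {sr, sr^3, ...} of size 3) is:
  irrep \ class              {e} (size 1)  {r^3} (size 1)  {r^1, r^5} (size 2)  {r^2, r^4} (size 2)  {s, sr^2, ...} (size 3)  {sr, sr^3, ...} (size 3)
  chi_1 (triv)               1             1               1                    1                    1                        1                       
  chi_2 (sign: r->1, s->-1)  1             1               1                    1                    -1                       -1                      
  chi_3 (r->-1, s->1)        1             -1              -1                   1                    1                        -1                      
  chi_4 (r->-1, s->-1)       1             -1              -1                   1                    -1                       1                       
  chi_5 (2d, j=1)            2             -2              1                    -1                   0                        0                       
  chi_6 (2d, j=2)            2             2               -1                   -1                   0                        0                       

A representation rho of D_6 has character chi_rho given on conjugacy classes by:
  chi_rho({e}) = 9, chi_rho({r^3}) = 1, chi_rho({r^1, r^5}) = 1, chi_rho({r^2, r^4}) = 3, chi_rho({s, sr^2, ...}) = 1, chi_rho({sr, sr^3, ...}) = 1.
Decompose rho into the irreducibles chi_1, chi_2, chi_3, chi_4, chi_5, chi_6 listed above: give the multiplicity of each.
Multiplicities: chi_1: 2, chi_2: 1, chi_3: 1, chi_4: 1, chi_5: 1, chi_6: 1.

Use <chi_rho, chi> = (1/|G|) sum_C |C| * chi_rho(C) * conj(chi(C)) with |G| = 12 for each irreducible chi in the table:
  <chi_rho, chi_1> = (1/12)[1*(9)*conj(1) + 1*(1)*conj(1) + 2*(1)*conj(1) + 2*(3)*conj(1) + 3*(1)*conj(1) + 3*(1)*conj(1)]
      = (1/12)[(9) + (1) + (2) + (6) + (3) + (3)] = 24/12 = 2
  <chi_rho, chi_2> = (1/12)[1*(9)*conj(1) + 1*(1)*conj(1) + 2*(1)*conj(1) + 2*(3)*conj(1) + 3*(1)*conj(-1) + 3*(1)*conj(-1)]
      = (1/12)[(9) + (1) + (2) + (6) + (-3) + (-3)] = 12/12 = 1
  <chi_rho, chi_3> = (1/12)[1*(9)*conj(1) + 1*(1)*conj(-1) + 2*(1)*conj(-1) + 2*(3)*conj(1) + 3*(1)*conj(1) + 3*(1)*conj(-1)]
      = (1/12)[(9) + (-1) + (-2) + (6) + (3) + (-3)] = 12/12 = 1
  <chi_rho, chi_4> = (1/12)[1*(9)*conj(1) + 1*(1)*conj(-1) + 2*(1)*conj(-1) + 2*(3)*conj(1) + 3*(1)*conj(-1) + 3*(1)*conj(1)]
      = (1/12)[(9) + (-1) + (-2) + (6) + (-3) + (3)] = 12/12 = 1
  <chi_rho, chi_5> = (1/12)[1*(9)*conj(2) + 1*(1)*conj(-2) + 2*(1)*conj(1) + 2*(3)*conj(-1) + 3*(1)*conj(0) + 3*(1)*conj(0)]
      = (1/12)[(18) + (-2) + (2) + (-6) + (0) + (0)] = 12/12 = 1
  <chi_rho, chi_6> = (1/12)[1*(9)*conj(2) + 1*(1)*conj(2) + 2*(1)*conj(-1) + 2*(3)*conj(-1) + 3*(1)*conj(0) + 3*(1)*conj(0)]
      = (1/12)[(18) + (2) + (-2) + (-6) + (0) + (0)] = 12/12 = 1
Dimension check: dim(rho) = sum (mult * dim) = 2*1 + 1*1 + 1*1 + 1*1 + 1*2 + 1*2 = 9 = chi_rho(e) = 9.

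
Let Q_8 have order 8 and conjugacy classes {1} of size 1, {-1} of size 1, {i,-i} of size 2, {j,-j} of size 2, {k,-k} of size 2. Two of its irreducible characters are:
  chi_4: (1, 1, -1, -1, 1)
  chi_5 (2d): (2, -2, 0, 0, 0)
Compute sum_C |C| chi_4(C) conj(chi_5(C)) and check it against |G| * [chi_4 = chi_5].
Sum = 0; so <chi_4, chi_5> = 0 (distinct irreducibles are orthogonal).

Argument: Compute term by term over conjugacy classes (|C| * chi_4(C) * conj(chi_5(C))):
  1*(1)*conj(2) + 1*(1)*conj(-2) + 2*(-1)*conj(0) + 2*(-1)*conj(0) + 2*(1)*conj(0)
  = (2) + (-2) + (0) + (0) + (0)
  = 0.
Dividing by |G| = 8 gives 0/8 = 0, matching the row-orthogonality relation <chi_4, chi_5> = [chi_4 = chi_5].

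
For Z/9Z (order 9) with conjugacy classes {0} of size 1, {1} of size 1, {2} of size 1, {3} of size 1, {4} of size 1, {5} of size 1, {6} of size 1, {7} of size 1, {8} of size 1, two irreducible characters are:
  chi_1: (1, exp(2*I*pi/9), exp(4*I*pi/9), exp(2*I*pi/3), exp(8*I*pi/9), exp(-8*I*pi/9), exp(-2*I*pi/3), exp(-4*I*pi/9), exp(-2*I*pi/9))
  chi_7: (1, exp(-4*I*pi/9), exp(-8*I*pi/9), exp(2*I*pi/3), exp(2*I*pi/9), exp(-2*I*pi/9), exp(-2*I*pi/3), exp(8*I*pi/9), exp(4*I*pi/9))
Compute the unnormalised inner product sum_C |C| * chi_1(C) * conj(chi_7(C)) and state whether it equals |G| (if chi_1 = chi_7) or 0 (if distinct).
Sum = 0; so <chi_1, chi_7> = 0 (distinct irreducibles are orthogonal).

Why: Compute term by term over conjugacy classes (|C| * chi_1(C) * conj(chi_7(C))):
  1*(1)*conj(1) + 1*(exp(2*I*pi/9))*conj(exp(-4*I*pi/9)) + 1*(exp(4*I*pi/9))*conj(exp(-8*I*pi/9)) + 1*(exp(2*I*pi/3))*conj(exp(2*I*pi/3)) + 1*(exp(8*I*pi/9))*conj(exp(2*I*pi/9)) + 1*(exp(-8*I*pi/9))*conj(exp(-2*I*pi/9)) + 1*(exp(-2*I*pi/3))*conj(exp(-2*I*pi/3)) + 1*(exp(-4*I*pi/9))*conj(exp(8*I*pi/9)) + 1*(exp(-2*I*pi/9))*conj(exp(4*I*pi/9))
  = (1) + (exp(2*I*pi/3)) + (exp(-2*I*pi/3)) + (1) + (exp(2*I*pi/3)) + (exp(-2*I*pi/3)) + (1) + (exp(2*I*pi/3)) + (exp(-2*I*pi/3))
  = 0.
(Exp terms are combined using exp(i*s)*conj(exp(i*t)) = exp(i*(s-t)), and sums of them are collapsed using the identity that for every m > 1 the m distinct m-th roots of unity sum to 0, e.g. 1 + exp(2*I*pi/3) + exp(-2*I*pi/3) = 0.)
Dividing by |G| = 9 gives 0/9 = 0, matching the row-orthogonality relation <chi_1, chi_7> = [chi_1 = chi_7].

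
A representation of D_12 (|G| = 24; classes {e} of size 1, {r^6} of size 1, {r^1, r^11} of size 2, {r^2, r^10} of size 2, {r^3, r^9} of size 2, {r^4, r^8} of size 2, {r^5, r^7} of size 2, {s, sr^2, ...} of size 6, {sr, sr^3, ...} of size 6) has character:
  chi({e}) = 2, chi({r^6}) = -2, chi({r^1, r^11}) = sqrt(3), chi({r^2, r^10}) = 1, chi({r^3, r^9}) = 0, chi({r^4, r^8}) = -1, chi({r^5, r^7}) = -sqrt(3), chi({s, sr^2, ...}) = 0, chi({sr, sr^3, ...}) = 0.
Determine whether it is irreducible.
Irreducible: <chi, chi> = 1.

Solution. <chi, chi> = (1/|G|) sum_C |C| * |chi(C)|^2 = (1/24)[1*|2|^2 + 1*|-2|^2 + 2*|sqrt(3)|^2 + 2*|1|^2 + 2*|0|^2 + 2*|-1|^2 + 2*|-sqrt(3)|^2 + 6*|0|^2 + 6*|0|^2]
  = (1/24)[(4) + (4) + (6) + (2) + (0) + (2) + (6) + (0) + (0)] = 24/24 = 1.
A character is irreducible iff <chi, chi> = 1, so this representation is irreducible.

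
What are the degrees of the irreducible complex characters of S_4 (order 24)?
Dimensions: 1, 1, 2, 3, 3

Justification: There are 5 irreducibles (= number of conjugacy classes). Their dimensions d_i satisfy sum d_i^2 = |G| = 24: 1 + 1 + 4 + 9 + 9 = 24.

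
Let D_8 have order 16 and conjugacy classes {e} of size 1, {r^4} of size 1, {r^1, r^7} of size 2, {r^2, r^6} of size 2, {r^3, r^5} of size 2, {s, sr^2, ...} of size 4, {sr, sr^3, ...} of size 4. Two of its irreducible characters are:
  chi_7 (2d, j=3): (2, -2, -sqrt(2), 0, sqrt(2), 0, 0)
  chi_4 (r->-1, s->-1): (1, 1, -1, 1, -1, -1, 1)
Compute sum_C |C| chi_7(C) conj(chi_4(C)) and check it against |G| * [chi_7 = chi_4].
Sum = 0; so <chi_7, chi_4> = 0 (distinct irreducibles are orthogonal).

Why: Compute term by term over conjugacy classes (|C| * chi_7(C) * conj(chi_4(C))):
  1*(2)*conj(1) + 1*(-2)*conj(1) + 2*(-sqrt(2))*conj(-1) + 2*(0)*conj(1) + 2*(sqrt(2))*conj(-1) + 4*(0)*conj(-1) + 4*(0)*conj(1)
  = (2) + (-2) + (2*sqrt(2)) + (0) + (-2*sqrt(2)) + (0) + (0)
  = 0.
Dividing by |G| = 16 gives 0/16 = 0, matching the row-orthogonality relation <chi_7, chi_4> = [chi_7 = chi_4].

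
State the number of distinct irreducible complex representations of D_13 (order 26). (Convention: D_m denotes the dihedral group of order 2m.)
8

Details: The number of irreducible complex representations of a finite group equals its number of conjugacy classes. D_13 has 8 conjugacy classes ((n+3)/2 for n odd), so D_13 (order 26) has exactly 8 irreducible complex representations.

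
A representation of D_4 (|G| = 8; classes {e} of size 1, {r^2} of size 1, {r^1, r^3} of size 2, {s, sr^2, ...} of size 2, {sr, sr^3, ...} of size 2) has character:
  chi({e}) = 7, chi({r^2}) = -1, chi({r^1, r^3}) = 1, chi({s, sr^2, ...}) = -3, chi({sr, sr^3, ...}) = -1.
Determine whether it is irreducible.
Not irreducible (reducible): <chi, chi> = 9 > 1.

Solution. <chi, chi> = (1/|G|) sum_C |C| * |chi(C)|^2 = (1/8)[1*|7|^2 + 1*|-1|^2 + 2*|1|^2 + 2*|-3|^2 + 2*|-1|^2]
  = (1/8)[(49) + (1) + (2) + (18) + (2)] = 72/8 = 9.
A character is irreducible iff <chi, chi> = 1, so this representation is reducible.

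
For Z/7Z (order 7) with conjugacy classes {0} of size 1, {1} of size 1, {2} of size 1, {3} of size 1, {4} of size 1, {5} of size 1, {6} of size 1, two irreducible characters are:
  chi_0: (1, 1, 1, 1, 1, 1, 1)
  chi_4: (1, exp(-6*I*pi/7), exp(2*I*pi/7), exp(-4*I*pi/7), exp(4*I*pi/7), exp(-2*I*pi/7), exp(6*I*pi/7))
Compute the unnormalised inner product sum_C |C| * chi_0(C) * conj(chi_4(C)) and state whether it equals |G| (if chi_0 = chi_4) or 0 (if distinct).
Sum = 0; so <chi_0, chi_4> = 0 (distinct irreducibles are orthogonal).

Details: Compute term by term over conjugacy classes (|C| * chi_0(C) * conj(chi_4(C))):
  1*(1)*conj(1) + 1*(1)*conj(exp(-6*I*pi/7)) + 1*(1)*conj(exp(2*I*pi/7)) + 1*(1)*conj(exp(-4*I*pi/7)) + 1*(1)*conj(exp(4*I*pi/7)) + 1*(1)*conj(exp(-2*I*pi/7)) + 1*(1)*conj(exp(6*I*pi/7))
  = (1) + (exp(6*I*pi/7)) + (exp(-2*I*pi/7)) + (exp(4*I*pi/7)) + (exp(-4*I*pi/7)) + (exp(2*I*pi/7)) + (exp(-6*I*pi/7))
  = 0.
(Exp terms are combined using exp(i*s)*conj(exp(i*t)) = exp(i*(s-t)), and sums of them are collapsed using the identity that for every m > 1 the m distinct m-th roots of unity sum to 0, e.g. 1 + exp(2*I*pi/3) + exp(-2*I*pi/3) = 0.)
Dividing by |G| = 7 gives 0/7 = 0, matching the row-orthogonality relation <chi_0, chi_4> = [chi_0 = chi_4].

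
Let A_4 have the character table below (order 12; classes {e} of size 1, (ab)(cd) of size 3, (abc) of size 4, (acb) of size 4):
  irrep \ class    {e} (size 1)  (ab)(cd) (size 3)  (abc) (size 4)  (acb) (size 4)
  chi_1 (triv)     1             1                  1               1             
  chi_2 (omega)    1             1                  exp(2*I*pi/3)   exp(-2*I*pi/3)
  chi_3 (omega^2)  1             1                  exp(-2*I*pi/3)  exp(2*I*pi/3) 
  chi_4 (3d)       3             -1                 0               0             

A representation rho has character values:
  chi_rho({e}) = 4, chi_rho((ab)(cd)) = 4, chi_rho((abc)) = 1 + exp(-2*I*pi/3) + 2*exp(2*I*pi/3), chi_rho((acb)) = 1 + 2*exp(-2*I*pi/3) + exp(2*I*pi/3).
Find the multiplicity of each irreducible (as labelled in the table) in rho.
Multiplicities: chi_1: 1, chi_2: 2, chi_3: 1, chi_4: 0.

Solution. Use <chi_rho, chi> = (1/|G|) sum_C |C| * chi_rho(C) * conj(chi(C)) with |G| = 12 for each irreducible chi in the table:
  <chi_rho, chi_1> = (1/12)[1*(4)*conj(1) + 3*(4)*conj(1) + 4*(1 + exp(-2*I*pi/3) + 2*exp(2*I*pi/3))*conj(1) + 4*(1 + 2*exp(-2*I*pi/3) + exp(2*I*pi/3))*conj(1)]
      = (1/12)[(4) + (12) + (4 + 4*exp(-2*I*pi/3) + 8*exp(2*I*pi/3)) + (4 + 8*exp(-2*I*pi/3) + 4*exp(2*I*pi/3))] = 12/12 = 1
  <chi_rho, chi_2> = (1/12)[1*(4)*conj(1) + 3*(4)*conj(1) + 4*(1 + exp(-2*I*pi/3) + 2*exp(2*I*pi/3))*conj(exp(2*I*pi/3)) + 4*(1 + 2*exp(-2*I*pi/3) + exp(2*I*pi/3))*conj(exp(-2*I*pi/3))]
      = (1/12)[(4) + (12) + (4) + (4)] = 24/12 = 2
  <chi_rho, chi_3> = (1/12)[1*(4)*conj(1) + 3*(4)*conj(1) + 4*(1 + exp(-2*I*pi/3) + 2*exp(2*I*pi/3))*conj(exp(-2*I*pi/3)) + 4*(1 + 2*exp(-2*I*pi/3) + exp(2*I*pi/3))*conj(exp(2*I*pi/3))]
      = (1/12)[(4) + (12) + (4 + 8*exp(-2*I*pi/3) + 4*exp(2*I*pi/3)) + (4 + 4*exp(-2*I*pi/3) + 8*exp(2*I*pi/3))] = 12/12 = 1
  <chi_rho, chi_4> = (1/12)[1*(4)*conj(3) + 3*(4)*conj(-1) + 4*(1 + exp(-2*I*pi/3) + 2*exp(2*I*pi/3))*conj(0) + 4*(1 + 2*exp(-2*I*pi/3) + exp(2*I*pi/3))*conj(0)]
      = (1/12)[(12) + (-12) + (0) + (0)] = 0/12 = 0
(Exp terms are combined using exp(i*s)*conj(exp(i*t)) = exp(i*(s-t)), and sums of them are collapsed using the identity that for every m > 1 the m distinct m-th roots of unity sum to 0, e.g. 1 + exp(2*I*pi/3) + exp(-2*I*pi/3) = 0.)
Dimension check: dim(rho) = sum (mult * dim) = 1*1 + 2*1 + 1*1 + 0*3 = 4 = chi_rho(e) = 4.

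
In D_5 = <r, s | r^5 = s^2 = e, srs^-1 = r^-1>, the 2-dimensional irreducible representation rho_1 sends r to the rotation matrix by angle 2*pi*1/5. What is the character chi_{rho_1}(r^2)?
chi_{rho_1}(r^2) = 2*cos(2*pi*1*2/5) = -sqrt(5)/2 - 1/2

Justification: rho_1(r^2) is rotation by angle 2*pi*1*2/5, whose trace is 2*cos(2*pi*1*2/5) = -sqrt(5)/2 - 1/2.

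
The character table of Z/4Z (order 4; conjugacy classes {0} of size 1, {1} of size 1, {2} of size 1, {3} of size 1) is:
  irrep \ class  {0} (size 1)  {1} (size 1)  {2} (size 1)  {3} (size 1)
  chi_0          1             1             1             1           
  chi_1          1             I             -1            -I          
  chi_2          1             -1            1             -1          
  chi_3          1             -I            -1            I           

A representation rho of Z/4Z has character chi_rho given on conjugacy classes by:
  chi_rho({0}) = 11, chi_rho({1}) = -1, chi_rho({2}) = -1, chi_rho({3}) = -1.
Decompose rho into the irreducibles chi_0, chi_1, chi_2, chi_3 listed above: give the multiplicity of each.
Multiplicities: chi_0: 2, chi_1: 3, chi_2: 3, chi_3: 3.

Derivation: Use <chi_rho, chi> = (1/|G|) sum_C |C| * chi_rho(C) * conj(chi(C)) with |G| = 4 for each irreducible chi in the table:
  <chi_rho, chi_0> = (1/4)[1*(11)*conj(1) + 1*(-1)*conj(1) + 1*(-1)*conj(1) + 1*(-1)*conj(1)]
      = (1/4)[(11) + (-1) + (-1) + (-1)] = 8/4 = 2
  <chi_rho, chi_1> = (1/4)[1*(11)*conj(1) + 1*(-1)*conj(I) + 1*(-1)*conj(-1) + 1*(-1)*conj(-I)]
      = (1/4)[(11) + (I) + (1) + (-I)] = 12/4 = 3
  <chi_rho, chi_2> = (1/4)[1*(11)*conj(1) + 1*(-1)*conj(-1) + 1*(-1)*conj(1) + 1*(-1)*conj(-1)]
      = (1/4)[(11) + (1) + (-1) + (1)] = 12/4 = 3
  <chi_rho, chi_3> = (1/4)[1*(11)*conj(1) + 1*(-1)*conj(-I) + 1*(-1)*conj(-1) + 1*(-1)*conj(I)]
      = (1/4)[(11) + (-I) + (1) + (I)] = 12/4 = 3
(Exp terms are combined using exp(i*s)*conj(exp(i*t)) = exp(i*(s-t)), and sums of them are collapsed using the identity that for every m > 1 the m distinct m-th roots of unity sum to 0, e.g. 1 + exp(2*I*pi/3) + exp(-2*I*pi/3) = 0.)
Dimension check: dim(rho) = sum (mult * dim) = 2*1 + 3*1 + 3*1 + 3*1 = 11 = chi_rho(e) = 11.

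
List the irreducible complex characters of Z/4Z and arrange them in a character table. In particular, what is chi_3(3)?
Character table of Z/4Z (irreps indexed chi_0,...,chi_3 with chi_k(m) = zeta_4^(k*m), zeta_4 = exp(2*pi*i/4)):
  irrep \ class  {0} (size 1)  {1} (size 1)  {2} (size 1)  {3} (size 1)
  chi_0          1             1             1             1           
  chi_1          1             I             -1            -I          
  chi_2          1             -1            1             -1          
  chi_3          1             -I            -1            I           

Spot check: chi_3(3) = zeta_4^(3*3) = zeta_4^9 = I.

Derivation: Z/4Z is abelian, so all 4 irreducible complex representations are 1-dimensional. They are given by chi_k(m) = zeta_4^(k*m) for k = 0,...,3. Row orthogonality: sum_m chi_k(m) conj(chi_l(m)) = 4 * [k = l].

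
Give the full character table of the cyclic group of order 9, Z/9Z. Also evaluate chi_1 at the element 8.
Character table of Z/9Z (irreps indexed chi_0,...,chi_8 with chi_k(m) = zeta_9^(k*m), zeta_9 = exp(2*pi*i/9)):
  irrep \ class  {0} (size 1)  {1} (size 1)    {2} (size 1)    {3} (size 1)    {4} (size 1)    {5} (size 1)    {6} (size 1)    {7} (size 1)    {8} (size 1)  
  chi_0          1             1               1               1               1               1               1               1               1             
  chi_1          1             exp(2*I*pi/9)   exp(4*I*pi/9)   exp(2*I*pi/3)   exp(8*I*pi/9)   exp(-8*I*pi/9)  exp(-2*I*pi/3)  exp(-4*I*pi/9)  exp(-2*I*pi/9)
  chi_2          1             exp(4*I*pi/9)   exp(8*I*pi/9)   exp(-2*I*pi/3)  exp(-2*I*pi/9)  exp(2*I*pi/9)   exp(2*I*pi/3)   exp(-8*I*pi/9)  exp(-4*I*pi/9)
  chi_3          1             exp(2*I*pi/3)   exp(-2*I*pi/3)  1               exp(2*I*pi/3)   exp(-2*I*pi/3)  1               exp(2*I*pi/3)   exp(-2*I*pi/3)
  chi_4          1             exp(8*I*pi/9)   exp(-2*I*pi/9)  exp(2*I*pi/3)   exp(-4*I*pi/9)  exp(4*I*pi/9)   exp(-2*I*pi/3)  exp(2*I*pi/9)   exp(-8*I*pi/9)
  chi_5          1             exp(-8*I*pi/9)  exp(2*I*pi/9)   exp(-2*I*pi/3)  exp(4*I*pi/9)   exp(-4*I*pi/9)  exp(2*I*pi/3)   exp(-2*I*pi/9)  exp(8*I*pi/9) 
  chi_6          1             exp(-2*I*pi/3)  exp(2*I*pi/3)   1               exp(-2*I*pi/3)  exp(2*I*pi/3)   1               exp(-2*I*pi/3)  exp(2*I*pi/3) 
  chi_7          1             exp(-4*I*pi/9)  exp(-8*I*pi/9)  exp(2*I*pi/3)   exp(2*I*pi/9)   exp(-2*I*pi/9)  exp(-2*I*pi/3)  exp(8*I*pi/9)   exp(4*I*pi/9) 
  chi_8          1             exp(-2*I*pi/9)  exp(-4*I*pi/9)  exp(-2*I*pi/3)  exp(-8*I*pi/9)  exp(8*I*pi/9)   exp(2*I*pi/3)   exp(4*I*pi/9)   exp(2*I*pi/9) 

Spot check: chi_1(8) = zeta_9^(1*8) = zeta_9^8 = exp(-2*I*pi/9).

Explanation: Z/9Z is abelian, so all 9 irreducible complex representations are 1-dimensional. They are given by chi_k(m) = zeta_9^(k*m) for k = 0,...,8. Row orthogonality: sum_m chi_k(m) conj(chi_l(m)) = 9 * [k = l].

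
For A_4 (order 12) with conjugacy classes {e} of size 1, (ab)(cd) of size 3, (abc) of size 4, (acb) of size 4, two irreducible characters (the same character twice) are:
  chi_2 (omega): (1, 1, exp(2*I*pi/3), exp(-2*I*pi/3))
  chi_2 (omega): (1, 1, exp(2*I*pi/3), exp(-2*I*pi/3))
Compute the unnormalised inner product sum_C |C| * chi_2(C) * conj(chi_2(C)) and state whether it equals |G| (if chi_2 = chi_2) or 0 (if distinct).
Sum = 12 = |G| = 12; so <chi_2, chi_2> = 1 (norm-1 confirms irreducibility).

Why: Compute term by term over conjugacy classes (|C| * chi_2(C) * conj(chi_2(C))):
  1*(1)*conj(1) + 3*(1)*conj(1) + 4*(exp(2*I*pi/3))*conj(exp(2*I*pi/3)) + 4*(exp(-2*I*pi/3))*conj(exp(-2*I*pi/3))
  = (1) + (3) + (4) + (4)
  = 12.
(Exp terms are combined using exp(i*s)*conj(exp(i*t)) = exp(i*(s-t)), and sums of them are collapsed using the identity that for every m > 1 the m distinct m-th roots of unity sum to 0, e.g. 1 + exp(2*I*pi/3) + exp(-2*I*pi/3) = 0.)
Dividing by |G| = 12 gives 12/12 = 1, matching the row-orthogonality relation <chi_2, chi_2> = [chi_2 = chi_2].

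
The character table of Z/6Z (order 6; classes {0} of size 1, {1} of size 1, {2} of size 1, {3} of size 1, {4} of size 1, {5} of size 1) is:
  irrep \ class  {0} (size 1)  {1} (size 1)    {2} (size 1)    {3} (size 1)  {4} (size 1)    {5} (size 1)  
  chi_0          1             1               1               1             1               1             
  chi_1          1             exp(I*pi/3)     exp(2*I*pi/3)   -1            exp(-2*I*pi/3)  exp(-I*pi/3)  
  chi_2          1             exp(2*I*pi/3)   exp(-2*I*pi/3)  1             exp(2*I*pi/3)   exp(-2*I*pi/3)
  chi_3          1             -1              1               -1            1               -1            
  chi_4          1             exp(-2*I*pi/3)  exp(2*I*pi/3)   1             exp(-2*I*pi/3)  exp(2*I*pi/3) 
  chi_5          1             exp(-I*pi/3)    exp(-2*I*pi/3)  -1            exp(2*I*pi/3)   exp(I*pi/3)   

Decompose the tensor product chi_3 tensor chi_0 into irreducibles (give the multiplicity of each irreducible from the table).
chi_3 tensor chi_0 = chi_3 (all other irreducibles have multiplicity 0).

Solution. The character of a tensor product is the pointwise product (chi_3 * chi_0)(C) = chi_3(C) * chi_0(C):
  {0}: (1)*(1), {1}: (-1)*(1), {2}: (1)*(1), {3}: (-1)*(1), {4}: (1)*(1), {5}: (-1)*(1)
so (chi_3 * chi_0) takes values
  {0} -> 1, {1} -> -1, {2} -> 1, {3} -> -1, {4} -> 1, {5} -> -1.
Now take the inner product of this character with each irreducible chi from the table, <chi_3*chi_0, chi> = (1/6) sum_C |C| (chi_3*chi_0)(C) conj(chi(C)):
  <chi_3*chi_0, chi_0> = (1/6)[1*(1)*conj(1) + 1*(-1)*conj(1) + 1*(1)*conj(1) + 1*(-1)*conj(1) + 1*(1)*conj(1) + 1*(-1)*conj(1)]
      = (1/6)[(1) + (-1) + (1) + (-1) + (1) + (-1)] = 0/6 = 0
  <chi_3*chi_0, chi_1> = (1/6)[1*(1)*conj(1) + 1*(-1)*conj(exp(I*pi/3)) + 1*(1)*conj(exp(2*I*pi/3)) + 1*(-1)*conj(-1) + 1*(1)*conj(exp(-2*I*pi/3)) + 1*(-1)*conj(exp(-I*pi/3))]
      = (1/6)[(1) + (-exp(-I*pi/3)) + (exp(-2*I*pi/3)) + (1) + (exp(2*I*pi/3)) + (-exp(I*pi/3))] = 0/6 = 0
  <chi_3*chi_0, chi_2> = (1/6)[1*(1)*conj(1) + 1*(-1)*conj(exp(2*I*pi/3)) + 1*(1)*conj(exp(-2*I*pi/3)) + 1*(-1)*conj(1) + 1*(1)*conj(exp(2*I*pi/3)) + 1*(-1)*conj(exp(-2*I*pi/3))]
      = (1/6)[(1) + (-exp(-2*I*pi/3)) + (exp(2*I*pi/3)) + (-1) + (exp(-2*I*pi/3)) + (-exp(2*I*pi/3))] = 0/6 = 0
  <chi_3*chi_0, chi_3> = (1/6)[1*(1)*conj(1) + 1*(-1)*conj(-1) + 1*(1)*conj(1) + 1*(-1)*conj(-1) + 1*(1)*conj(1) + 1*(-1)*conj(-1)]
      = (1/6)[(1) + (1) + (1) + (1) + (1) + (1)] = 6/6 = 1
  <chi_3*chi_0, chi_4> = (1/6)[1*(1)*conj(1) + 1*(-1)*conj(exp(-2*I*pi/3)) + 1*(1)*conj(exp(2*I*pi/3)) + 1*(-1)*conj(1) + 1*(1)*conj(exp(-2*I*pi/3)) + 1*(-1)*conj(exp(2*I*pi/3))]
      = (1/6)[(1) + (-exp(2*I*pi/3)) + (exp(-2*I*pi/3)) + (-1) + (exp(2*I*pi/3)) + (-exp(-2*I*pi/3))] = 0/6 = 0
  <chi_3*chi_0, chi_5> = (1/6)[1*(1)*conj(1) + 1*(-1)*conj(exp(-I*pi/3)) + 1*(1)*conj(exp(-2*I*pi/3)) + 1*(-1)*conj(-1) + 1*(1)*conj(exp(2*I*pi/3)) + 1*(-1)*conj(exp(I*pi/3))]
      = (1/6)[(1) + (-exp(I*pi/3)) + (exp(2*I*pi/3)) + (1) + (exp(-2*I*pi/3)) + (-exp(-I*pi/3))] = 0/6 = 0
(Exp terms are combined using exp(i*s)*conj(exp(i*t)) = exp(i*(s-t)), and sums of them are collapsed using the identity that for every m > 1 the m distinct m-th roots of unity sum to 0, e.g. 1 + exp(2*I*pi/3) + exp(-2*I*pi/3) = 0.)
Hence the multiplicities are chi_3: 1. Dimension check: dim(chi_3)*dim(chi_0) = 1*1 = 1 and sum (mult * dim) = 1*1 = 1.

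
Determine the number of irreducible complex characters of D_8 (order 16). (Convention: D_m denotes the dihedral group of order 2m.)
7

Working: The number of irreducible complex representations of a finite group equals its number of conjugacy classes. D_8 has 7 conjugacy classes (n/2 + 3 for n even), so D_8 (order 16) has exactly 7 irreducible complex representations.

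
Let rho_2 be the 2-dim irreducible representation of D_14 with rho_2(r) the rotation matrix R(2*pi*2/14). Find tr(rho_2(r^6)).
chi_{rho_2}(r^6) = 2*cos(2*pi*2*6/14) = 2*cos(2*pi/7)

Working: rho_2(r^6) is rotation by angle 2*pi*2*6/14, whose trace is 2*cos(2*pi*2*6/14) = 2*cos(2*pi/7).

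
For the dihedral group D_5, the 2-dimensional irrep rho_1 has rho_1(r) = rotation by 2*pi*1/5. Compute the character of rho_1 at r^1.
chi_{rho_1}(r^1) = 2*cos(2*pi*1*1/5) = -1/2 + sqrt(5)/2

Why: rho_1(r^1) is rotation by angle 2*pi*1*1/5, whose trace is 2*cos(2*pi*1*1/5) = -1/2 + sqrt(5)/2.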